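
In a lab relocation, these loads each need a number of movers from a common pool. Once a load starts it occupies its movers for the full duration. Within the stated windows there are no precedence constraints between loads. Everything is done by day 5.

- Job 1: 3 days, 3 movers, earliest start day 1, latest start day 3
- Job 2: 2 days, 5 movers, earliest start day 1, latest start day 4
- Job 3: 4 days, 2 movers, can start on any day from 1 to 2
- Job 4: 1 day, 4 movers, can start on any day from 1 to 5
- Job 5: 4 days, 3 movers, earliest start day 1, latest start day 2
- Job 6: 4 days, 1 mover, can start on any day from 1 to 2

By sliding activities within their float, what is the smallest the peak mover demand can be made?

11

Early-start (Job 1@1, Job 2@1, Job 3@1, Job 4@1, Job 5@1, Job 6@1) gives peak 18: d1:18  d2:14  d3:9  d4:6  d5:0.
Shift Job 2→4, Job 5→2.
Schedule Job 1@1, Job 2@4, Job 3@1, Job 4@1, Job 5@2, Job 6@1: d1:10  d2:9  d3:9  d4:11  d5:8 — peak 11.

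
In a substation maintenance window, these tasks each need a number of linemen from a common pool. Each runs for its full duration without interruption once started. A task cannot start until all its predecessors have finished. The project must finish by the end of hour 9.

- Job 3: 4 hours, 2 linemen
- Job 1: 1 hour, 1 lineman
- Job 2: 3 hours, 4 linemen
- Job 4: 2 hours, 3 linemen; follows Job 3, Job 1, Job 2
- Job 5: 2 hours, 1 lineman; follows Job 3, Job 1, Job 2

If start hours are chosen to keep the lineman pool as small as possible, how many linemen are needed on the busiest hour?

Early-start (Job 3@1, Job 1@1, Job 2@1, Job 4@5, Job 5@5) gives peak 7: h1:7  h2:6  h3:6  h4:2  h5:4  h6:4  h7:0  h8:0  h9:0.
Shift Job 2→5, Job 4→8, Job 5→8.
Schedule Job 3@1, Job 1@1, Job 2@5, Job 4@8, Job 5@8: h1:3  h2:2  h3:2  h4:2  h5:4  h6:4  h7:4  h8:4  h9:4 — peak 4.
Total lineman-hours = 29 over 9 hours ⇒ peak ≥ ⌈29/9⌉ = 4, so 4 is optimal.

4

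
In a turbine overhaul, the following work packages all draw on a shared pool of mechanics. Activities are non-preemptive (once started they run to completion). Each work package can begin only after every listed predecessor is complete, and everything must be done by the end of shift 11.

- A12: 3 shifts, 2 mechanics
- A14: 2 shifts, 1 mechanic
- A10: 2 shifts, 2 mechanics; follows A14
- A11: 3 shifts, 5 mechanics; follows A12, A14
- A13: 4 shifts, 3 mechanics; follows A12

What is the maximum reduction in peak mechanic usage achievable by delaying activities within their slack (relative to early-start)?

Early-start peak: s1:3  s2:3  s3:4  s4:10  s5:8  s6:8  s7:3  s8:0  s9:0  s10:0  s11:0 ⇒ 10.
Leveled (A12@1, A14@1, A10@3, A11@5, A13@8): s1:3  s2:3  s3:4  s4:2  s5:5  s6:5  s7:5  s8:3  s9:3  s10:3  s11:3 ⇒ 5.
Reduction 10 − 5 = 5.

5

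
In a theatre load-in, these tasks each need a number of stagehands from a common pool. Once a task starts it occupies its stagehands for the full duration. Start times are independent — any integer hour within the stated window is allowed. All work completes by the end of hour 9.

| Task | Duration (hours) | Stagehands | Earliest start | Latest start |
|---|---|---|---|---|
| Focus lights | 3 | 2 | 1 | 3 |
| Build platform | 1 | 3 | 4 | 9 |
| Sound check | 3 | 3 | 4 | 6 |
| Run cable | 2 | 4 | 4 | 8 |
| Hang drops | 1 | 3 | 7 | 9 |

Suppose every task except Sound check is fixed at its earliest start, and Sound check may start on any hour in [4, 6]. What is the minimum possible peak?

7

Sound check@4: h1:2  h2:2  h3:2  h4:10  h5:7  h6:3  h7:3  h8:0  h9:0 → peak 10
Sound check@5: h1:2  h2:2  h3:2  h4:7  h5:7  h6:3  h7:6  h8:0  h9:0 → peak 7
Sound check@6: h1:2  h2:2  h3:2  h4:7  h5:4  h6:3  h7:6  h8:3  h9:0 → peak 7
Best is Sound check@5, peak 7.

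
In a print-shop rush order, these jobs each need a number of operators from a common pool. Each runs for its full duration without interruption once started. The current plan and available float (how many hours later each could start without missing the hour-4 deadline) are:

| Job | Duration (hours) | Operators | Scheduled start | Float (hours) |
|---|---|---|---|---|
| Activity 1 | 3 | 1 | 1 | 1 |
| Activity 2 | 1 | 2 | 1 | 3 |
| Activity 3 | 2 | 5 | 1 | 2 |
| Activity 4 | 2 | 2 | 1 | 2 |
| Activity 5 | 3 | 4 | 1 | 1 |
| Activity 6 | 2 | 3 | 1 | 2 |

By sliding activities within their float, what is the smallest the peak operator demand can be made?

10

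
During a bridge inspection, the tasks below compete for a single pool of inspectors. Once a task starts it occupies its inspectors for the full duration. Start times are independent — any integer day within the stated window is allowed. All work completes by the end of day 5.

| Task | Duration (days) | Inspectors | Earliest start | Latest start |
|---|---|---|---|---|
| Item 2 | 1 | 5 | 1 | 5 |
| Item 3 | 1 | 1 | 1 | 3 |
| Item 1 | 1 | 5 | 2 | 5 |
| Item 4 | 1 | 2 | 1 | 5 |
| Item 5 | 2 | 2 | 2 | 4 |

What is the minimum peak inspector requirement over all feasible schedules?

5

Early-start (Item 2@1, Item 3@1, Item 1@2, Item 4@1, Item 5@2) gives peak 8: d1:8  d2:7  d3:2  d4:0  d5:0.
Shift Item 3→2, Item 1→3, Item 4→2, Item 5→4.
Schedule Item 2@1, Item 3@2, Item 1@3, Item 4@2, Item 5@4: d1:5  d2:3  d3:5  d4:2  d5:2 — peak 5.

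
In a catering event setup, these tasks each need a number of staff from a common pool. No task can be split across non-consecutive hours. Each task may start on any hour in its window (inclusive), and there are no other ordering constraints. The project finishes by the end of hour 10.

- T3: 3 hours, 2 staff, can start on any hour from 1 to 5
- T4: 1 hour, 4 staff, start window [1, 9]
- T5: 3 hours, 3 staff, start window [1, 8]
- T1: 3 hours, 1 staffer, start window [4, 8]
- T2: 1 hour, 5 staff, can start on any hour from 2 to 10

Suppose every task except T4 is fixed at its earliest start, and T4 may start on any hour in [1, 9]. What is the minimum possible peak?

T4@1: h1:9  h2:10  h3:5  h4:1  h5:1  h6:1  h7:0  h8:0  h9:0  h10:0 → peak 10
T4@2: h1:5  h2:14  h3:5  h4:1  h5:1  h6:1  h7:0  h8:0  h9:0  h10:0 → peak 14
T4@3: h1:5  h2:10  h3:9  h4:1  h5:1  h6:1  h7:0  h8:0  h9:0  h10:0 → peak 10
T4@4: h1:5  h2:10  h3:5  h4:5  h5:1  h6:1  h7:0  h8:0  h9:0  h10:0 → peak 10
T4@5: h1:5  h2:10  h3:5  h4:1  h5:5  h6:1  h7:0  h8:0  h9:0  h10:0 → peak 10
T4@6: h1:5  h2:10  h3:5  h4:1  h5:1  h6:5  h7:0  h8:0  h9:0  h10:0 → peak 10
T4@7: h1:5  h2:10  h3:5  h4:1  h5:1  h6:1  h7:4  h8:0  h9:0  h10:0 → peak 10
T4@8: h1:5  h2:10  h3:5  h4:1  h5:1  h6:1  h7:0  h8:4  h9:0  h10:0 → peak 10
T4@9: h1:5  h2:10  h3:5  h4:1  h5:1  h6:1  h7:0  h8:0  h9:4  h10:0 → peak 10
Best is T4@1, peak 10.

10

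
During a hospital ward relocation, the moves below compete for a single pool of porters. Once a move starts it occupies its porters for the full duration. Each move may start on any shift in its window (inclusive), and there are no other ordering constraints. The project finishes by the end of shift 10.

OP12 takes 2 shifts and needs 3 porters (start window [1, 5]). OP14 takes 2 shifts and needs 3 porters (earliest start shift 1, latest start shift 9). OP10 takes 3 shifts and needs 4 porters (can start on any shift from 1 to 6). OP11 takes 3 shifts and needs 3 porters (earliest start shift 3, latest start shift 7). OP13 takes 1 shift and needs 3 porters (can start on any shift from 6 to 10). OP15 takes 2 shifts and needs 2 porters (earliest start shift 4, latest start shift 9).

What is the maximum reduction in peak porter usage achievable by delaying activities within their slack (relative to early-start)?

4

Early-start peak: s1:10  s2:10  s3:7  s4:5  s5:5  s6:3  s7:0  s8:0  s9:0  s10:0 ⇒ 10.
Leveled (OP12@1, OP14@1, OP10@3, OP11@6, OP13@6, OP15@4): s1:6  s2:6  s3:4  s4:6  s5:6  s6:6  s7:3  s8:3  s9:0  s10:0 ⇒ 6.
Reduction 10 − 6 = 4.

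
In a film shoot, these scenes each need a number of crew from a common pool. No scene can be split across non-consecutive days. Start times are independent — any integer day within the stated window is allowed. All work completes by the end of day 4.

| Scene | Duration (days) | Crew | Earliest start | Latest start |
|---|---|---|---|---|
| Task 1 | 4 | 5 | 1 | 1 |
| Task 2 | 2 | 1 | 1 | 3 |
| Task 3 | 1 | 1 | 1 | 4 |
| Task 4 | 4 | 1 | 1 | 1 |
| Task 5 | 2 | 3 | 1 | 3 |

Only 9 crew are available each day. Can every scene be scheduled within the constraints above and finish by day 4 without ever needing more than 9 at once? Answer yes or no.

yes

Schedule Task 1@1, Task 2@1, Task 3@1, Task 4@1, Task 5@3: d1:8  d2:7  d3:9  d4:9 — peak 9 ≤ 9.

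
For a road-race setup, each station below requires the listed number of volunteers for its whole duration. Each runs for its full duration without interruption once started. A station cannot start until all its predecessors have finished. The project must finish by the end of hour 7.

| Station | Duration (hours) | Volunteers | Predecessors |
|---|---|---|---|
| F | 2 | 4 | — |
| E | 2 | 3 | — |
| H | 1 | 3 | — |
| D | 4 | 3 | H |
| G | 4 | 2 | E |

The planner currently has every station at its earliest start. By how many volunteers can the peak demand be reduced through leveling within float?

4

Early-start peak: h1:10  h2:10  h3:5  h4:5  h5:5  h6:2  h7:0 ⇒ 10.
Leveled (F@6, E@1, H@1, D@2, G@3): h1:6  h2:6  h3:5  h4:5  h5:5  h6:6  h7:4 ⇒ 6.
Reduction 10 − 6 = 4.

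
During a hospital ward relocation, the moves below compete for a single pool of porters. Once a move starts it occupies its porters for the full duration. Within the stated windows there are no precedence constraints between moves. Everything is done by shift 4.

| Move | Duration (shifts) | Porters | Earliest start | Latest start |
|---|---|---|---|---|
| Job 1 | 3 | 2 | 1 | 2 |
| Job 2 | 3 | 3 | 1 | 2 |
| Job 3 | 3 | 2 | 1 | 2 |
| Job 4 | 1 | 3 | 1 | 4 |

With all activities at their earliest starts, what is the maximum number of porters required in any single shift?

10

Early-start schedule: Job 1@1, Job 2@1, Job 3@1, Job 4@1.
Load per shift: shift 1: 10, shift 2: 7, shift 3: 7, shift 4: 0.
Peak is 10.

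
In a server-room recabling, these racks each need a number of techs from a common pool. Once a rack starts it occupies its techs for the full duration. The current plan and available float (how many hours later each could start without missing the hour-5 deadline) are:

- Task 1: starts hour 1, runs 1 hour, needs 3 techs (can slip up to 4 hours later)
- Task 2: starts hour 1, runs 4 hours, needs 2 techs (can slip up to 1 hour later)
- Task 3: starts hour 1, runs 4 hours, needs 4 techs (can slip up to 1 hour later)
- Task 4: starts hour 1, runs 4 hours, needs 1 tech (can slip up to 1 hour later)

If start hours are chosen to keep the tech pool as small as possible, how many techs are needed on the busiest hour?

Early-start (Task 1@1, Task 2@1, Task 3@1, Task 4@1) gives peak 10: h1:10  h2:7  h3:7  h4:7  h5:0.
Shift Task 3→2.
Schedule Task 1@1, Task 2@1, Task 3@2, Task 4@1: h1:6  h2:7  h3:7  h4:7  h5:4 — peak 7.
Total tech-hours = 31 over 5 hours ⇒ peak ≥ ⌈31/5⌉ = 7, so 7 is optimal.

7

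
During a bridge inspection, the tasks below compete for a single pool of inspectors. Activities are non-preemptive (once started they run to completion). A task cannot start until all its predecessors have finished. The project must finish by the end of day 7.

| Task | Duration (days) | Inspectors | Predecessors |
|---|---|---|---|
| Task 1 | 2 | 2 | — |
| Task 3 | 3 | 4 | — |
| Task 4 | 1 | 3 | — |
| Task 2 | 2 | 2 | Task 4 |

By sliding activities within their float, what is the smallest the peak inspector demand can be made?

4

Early-start (Task 1@1, Task 3@1, Task 4@1, Task 2@2) gives peak 9: d1:9  d2:8  d3:6  d4:0  d5:0  d6:0  d7:0.
Shift Task 1→2, Task 3→4.
Schedule Task 1@2, Task 3@4, Task 4@1, Task 2@2: d1:3  d2:4  d3:4  d4:4  d5:4  d6:4  d7:0 — peak 4.
Total inspector-days = 23 over 7 days ⇒ peak ≥ ⌈23/7⌉ = 4, so 4 is optimal.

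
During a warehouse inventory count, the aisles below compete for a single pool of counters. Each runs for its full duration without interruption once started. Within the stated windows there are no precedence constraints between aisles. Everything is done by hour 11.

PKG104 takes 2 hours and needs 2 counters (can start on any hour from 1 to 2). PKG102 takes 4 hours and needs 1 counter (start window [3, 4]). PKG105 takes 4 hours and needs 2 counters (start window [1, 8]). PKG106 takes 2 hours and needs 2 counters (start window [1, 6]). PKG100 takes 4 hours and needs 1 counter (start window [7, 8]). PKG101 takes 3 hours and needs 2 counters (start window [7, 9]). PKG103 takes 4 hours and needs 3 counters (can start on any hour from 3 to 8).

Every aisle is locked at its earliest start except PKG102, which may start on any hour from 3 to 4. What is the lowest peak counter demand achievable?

6

PKG102@3: h1:6  h2:6  h3:6  h4:6  h5:4  h6:4  h7:3  h8:3  h9:3  h10:1  h11:0 → peak 6
PKG102@4: h1:6  h2:6  h3:5  h4:6  h5:4  h6:4  h7:4  h8:3  h9:3  h10:1  h11:0 → peak 6
Best is PKG102@3, peak 6.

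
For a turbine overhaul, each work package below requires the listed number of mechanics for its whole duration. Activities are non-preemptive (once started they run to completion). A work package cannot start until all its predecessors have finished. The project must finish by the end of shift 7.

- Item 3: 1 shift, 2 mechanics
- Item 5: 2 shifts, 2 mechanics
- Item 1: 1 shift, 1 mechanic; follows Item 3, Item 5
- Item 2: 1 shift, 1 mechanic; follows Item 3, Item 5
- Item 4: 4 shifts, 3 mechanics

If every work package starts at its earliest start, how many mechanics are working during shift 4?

At early start, shift 4 has: Item 4.
Demand: 3 = 3.

3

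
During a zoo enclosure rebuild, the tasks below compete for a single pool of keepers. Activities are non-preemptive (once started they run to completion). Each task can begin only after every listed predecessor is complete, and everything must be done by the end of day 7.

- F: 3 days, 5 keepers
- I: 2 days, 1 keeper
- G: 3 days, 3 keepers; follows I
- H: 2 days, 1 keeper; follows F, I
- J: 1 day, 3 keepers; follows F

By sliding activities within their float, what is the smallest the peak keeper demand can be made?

6

Early-start (F@1, I@1, G@3, H@4, J@4) gives peak 8: d1:6  d2:6  d3:8  d4:7  d5:4  d6:0  d7:0.
Shift G→4, J→6.
Schedule F@1, I@1, G@4, H@4, J@6: d1:6  d2:6  d3:5  d4:4  d5:4  d6:6  d7:0 — peak 6.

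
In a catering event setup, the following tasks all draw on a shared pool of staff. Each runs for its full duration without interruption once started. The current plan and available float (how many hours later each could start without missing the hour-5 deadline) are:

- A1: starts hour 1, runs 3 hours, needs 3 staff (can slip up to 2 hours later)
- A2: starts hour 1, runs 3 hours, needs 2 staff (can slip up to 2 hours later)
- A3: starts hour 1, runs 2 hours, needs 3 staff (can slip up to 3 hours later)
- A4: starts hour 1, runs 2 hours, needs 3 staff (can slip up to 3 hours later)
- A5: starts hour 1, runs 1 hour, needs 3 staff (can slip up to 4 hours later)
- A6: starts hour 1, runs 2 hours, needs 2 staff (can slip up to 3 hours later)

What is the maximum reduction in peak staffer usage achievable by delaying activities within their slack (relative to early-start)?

Early-start peak: h1:16  h2:13  h3:5  h4:0  h5:0 ⇒ 16.
Leveled (A1@1, A2@1, A3@1, A4@3, A5@4, A6@4): h1:8  h2:8  h3:8  h4:8  h5:2 ⇒ 8.
Reduction 16 − 8 = 8.

8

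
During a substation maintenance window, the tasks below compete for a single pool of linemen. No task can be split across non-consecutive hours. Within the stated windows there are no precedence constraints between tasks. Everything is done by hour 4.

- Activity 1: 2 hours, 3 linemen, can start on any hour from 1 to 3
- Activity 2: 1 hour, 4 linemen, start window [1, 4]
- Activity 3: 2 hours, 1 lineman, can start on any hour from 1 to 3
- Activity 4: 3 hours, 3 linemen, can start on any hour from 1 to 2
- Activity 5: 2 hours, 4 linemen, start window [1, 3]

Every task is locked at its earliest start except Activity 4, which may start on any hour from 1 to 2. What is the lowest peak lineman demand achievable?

Activity 4@1: h1:15  h2:11  h3:3  h4:0 → peak 15
Activity 4@2: h1:12  h2:11  h3:3  h4:3 → peak 12
Best is Activity 4@2, peak 12.

12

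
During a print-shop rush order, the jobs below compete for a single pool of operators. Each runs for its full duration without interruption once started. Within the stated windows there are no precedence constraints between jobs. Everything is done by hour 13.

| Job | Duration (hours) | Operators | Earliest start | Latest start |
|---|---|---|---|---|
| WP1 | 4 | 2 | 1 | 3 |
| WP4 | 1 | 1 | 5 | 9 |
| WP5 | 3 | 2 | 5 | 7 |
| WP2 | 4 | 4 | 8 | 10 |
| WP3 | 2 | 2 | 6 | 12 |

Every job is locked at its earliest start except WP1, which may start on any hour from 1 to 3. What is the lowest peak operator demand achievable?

4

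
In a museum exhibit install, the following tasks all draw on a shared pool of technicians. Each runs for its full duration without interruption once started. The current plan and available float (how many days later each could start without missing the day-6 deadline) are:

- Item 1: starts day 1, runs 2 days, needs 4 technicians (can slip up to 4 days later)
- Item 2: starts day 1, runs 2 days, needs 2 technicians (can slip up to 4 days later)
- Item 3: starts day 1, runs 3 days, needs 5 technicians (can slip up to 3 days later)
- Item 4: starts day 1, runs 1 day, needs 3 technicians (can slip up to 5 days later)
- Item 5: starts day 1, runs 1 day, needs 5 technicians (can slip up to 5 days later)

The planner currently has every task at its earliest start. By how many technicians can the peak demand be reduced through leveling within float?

Early-start peak: d1:19  d2:11  d3:5  d4:0  d5:0  d6:0 ⇒ 19.
Leveled (Item 1@1, Item 2@2, Item 3@3, Item 4@1, Item 5@6): d1:7  d2:6  d3:7  d4:5  d5:5  d6:5 ⇒ 7.
Reduction 19 − 7 = 12.

12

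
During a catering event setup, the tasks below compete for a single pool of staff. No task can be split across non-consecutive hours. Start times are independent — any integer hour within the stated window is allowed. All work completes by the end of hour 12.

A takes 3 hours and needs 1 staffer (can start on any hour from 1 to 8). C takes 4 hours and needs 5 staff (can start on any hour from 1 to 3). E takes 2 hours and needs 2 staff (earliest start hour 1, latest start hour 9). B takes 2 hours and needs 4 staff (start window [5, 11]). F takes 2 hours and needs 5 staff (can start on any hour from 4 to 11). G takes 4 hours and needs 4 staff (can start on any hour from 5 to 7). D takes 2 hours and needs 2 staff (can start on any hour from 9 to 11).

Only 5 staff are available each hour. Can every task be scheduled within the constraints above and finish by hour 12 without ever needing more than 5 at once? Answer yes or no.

Total staffer-hours = 65; over 12 hours the average is 65/12 > 5, so some hour must exceed 5.

no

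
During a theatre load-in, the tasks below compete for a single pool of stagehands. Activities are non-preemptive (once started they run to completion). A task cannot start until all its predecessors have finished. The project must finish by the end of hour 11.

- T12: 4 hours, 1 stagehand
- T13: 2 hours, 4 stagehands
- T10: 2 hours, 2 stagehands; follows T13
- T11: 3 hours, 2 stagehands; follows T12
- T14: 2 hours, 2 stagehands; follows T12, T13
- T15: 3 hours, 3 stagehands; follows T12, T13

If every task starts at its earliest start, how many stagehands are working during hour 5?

7

At early start, hour 5 has: T11, T14, T15.
Demand: 2 + 2 + 3 = 7.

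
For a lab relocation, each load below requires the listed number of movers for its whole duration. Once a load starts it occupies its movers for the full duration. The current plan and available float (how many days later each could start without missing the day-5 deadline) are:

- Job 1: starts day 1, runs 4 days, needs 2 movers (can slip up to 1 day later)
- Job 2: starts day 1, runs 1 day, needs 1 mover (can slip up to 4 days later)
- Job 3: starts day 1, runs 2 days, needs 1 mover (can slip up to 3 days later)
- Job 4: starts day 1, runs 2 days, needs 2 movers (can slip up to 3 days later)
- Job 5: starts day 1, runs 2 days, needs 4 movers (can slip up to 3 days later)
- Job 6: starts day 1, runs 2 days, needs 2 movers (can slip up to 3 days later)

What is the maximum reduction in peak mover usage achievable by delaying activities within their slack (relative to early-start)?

5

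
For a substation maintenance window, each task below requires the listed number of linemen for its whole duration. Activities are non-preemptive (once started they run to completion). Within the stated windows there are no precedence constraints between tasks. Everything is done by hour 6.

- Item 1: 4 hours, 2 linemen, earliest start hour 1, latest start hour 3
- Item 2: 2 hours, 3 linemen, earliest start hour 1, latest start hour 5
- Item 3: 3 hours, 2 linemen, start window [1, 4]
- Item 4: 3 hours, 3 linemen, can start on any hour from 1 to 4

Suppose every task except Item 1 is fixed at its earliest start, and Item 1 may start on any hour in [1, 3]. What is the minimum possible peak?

8

Item 1@1: h1:10  h2:10  h3:7  h4:2  h5:0  h6:0 → peak 10
Item 1@2: h1:8  h2:10  h3:7  h4:2  h5:2  h6:0 → peak 10
Item 1@3: h1:8  h2:8  h3:7  h4:2  h5:2  h6:2 → peak 8
Best is Item 1@3, peak 8.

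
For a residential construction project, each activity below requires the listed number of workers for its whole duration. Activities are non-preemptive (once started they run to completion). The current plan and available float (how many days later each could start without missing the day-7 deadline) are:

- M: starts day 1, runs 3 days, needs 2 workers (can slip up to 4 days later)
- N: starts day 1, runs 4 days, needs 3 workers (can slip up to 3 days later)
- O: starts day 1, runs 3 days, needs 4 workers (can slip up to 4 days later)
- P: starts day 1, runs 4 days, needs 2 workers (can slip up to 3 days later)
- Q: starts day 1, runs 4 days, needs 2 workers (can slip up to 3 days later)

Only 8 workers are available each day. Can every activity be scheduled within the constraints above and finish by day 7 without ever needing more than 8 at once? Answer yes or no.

Schedule M@1, N@1, O@5, P@1, Q@4: d1:7  d2:7  d3:7  d4:7  d5:6  d6:6  d7:6 — peak 7 ≤ 8.

yes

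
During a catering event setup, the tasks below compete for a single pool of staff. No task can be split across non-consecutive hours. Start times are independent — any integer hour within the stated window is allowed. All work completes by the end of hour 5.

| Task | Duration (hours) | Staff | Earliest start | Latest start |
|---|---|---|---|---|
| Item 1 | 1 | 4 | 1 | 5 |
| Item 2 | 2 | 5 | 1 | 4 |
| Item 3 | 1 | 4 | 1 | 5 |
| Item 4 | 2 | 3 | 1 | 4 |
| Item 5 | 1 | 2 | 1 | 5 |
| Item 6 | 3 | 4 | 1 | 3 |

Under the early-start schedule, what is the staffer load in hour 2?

12

At early start, hour 2 has: Item 2, Item 4, Item 6.
Demand: 5 + 3 + 4 = 12.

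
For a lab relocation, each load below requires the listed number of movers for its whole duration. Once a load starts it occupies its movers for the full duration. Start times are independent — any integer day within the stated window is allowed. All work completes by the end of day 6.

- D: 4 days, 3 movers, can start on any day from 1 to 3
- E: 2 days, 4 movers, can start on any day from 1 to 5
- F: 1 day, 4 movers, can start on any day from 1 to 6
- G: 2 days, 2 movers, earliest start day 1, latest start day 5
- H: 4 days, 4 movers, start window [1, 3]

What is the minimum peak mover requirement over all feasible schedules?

9

Early-start (D@1, E@1, F@1, G@1, H@1) gives peak 17: d1:17  d2:13  d3:7  d4:7  d5:0  d6:0.
Shift F→5, H→3.
Schedule D@1, E@1, F@5, G@1, H@3: d1:9  d2:9  d3:7  d4:7  d5:8  d6:4 — peak 9.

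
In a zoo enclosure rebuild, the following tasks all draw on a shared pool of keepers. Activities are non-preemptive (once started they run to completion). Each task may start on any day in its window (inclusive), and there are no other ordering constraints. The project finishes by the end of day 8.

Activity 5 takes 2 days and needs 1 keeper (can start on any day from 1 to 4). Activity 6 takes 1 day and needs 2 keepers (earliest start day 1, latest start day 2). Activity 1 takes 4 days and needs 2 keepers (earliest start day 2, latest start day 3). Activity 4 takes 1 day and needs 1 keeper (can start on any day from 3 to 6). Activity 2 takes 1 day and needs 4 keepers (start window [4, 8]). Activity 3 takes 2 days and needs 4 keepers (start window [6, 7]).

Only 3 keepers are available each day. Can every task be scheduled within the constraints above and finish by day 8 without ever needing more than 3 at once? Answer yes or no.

no

Total keeper-days = 25; over 8 days the average is 25/8 > 3, so some day must exceed 3.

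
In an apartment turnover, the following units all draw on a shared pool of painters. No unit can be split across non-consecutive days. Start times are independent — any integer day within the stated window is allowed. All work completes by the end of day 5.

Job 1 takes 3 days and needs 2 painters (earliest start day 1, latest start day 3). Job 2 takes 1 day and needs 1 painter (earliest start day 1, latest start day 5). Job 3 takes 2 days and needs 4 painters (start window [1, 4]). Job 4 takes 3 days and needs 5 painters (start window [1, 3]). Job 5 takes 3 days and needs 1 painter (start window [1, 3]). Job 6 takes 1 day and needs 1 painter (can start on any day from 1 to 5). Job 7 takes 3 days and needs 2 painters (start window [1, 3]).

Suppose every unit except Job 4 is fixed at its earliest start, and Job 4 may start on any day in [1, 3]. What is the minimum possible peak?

Job 4@1: d1:16  d2:14  d3:10  d4:0  d5:0 → peak 16
Job 4@2: d1:11  d2:14  d3:10  d4:5  d5:0 → peak 14
Job 4@3: d1:11  d2:9  d3:10  d4:5  d5:5 → peak 11
Best is Job 4@3, peak 11.

11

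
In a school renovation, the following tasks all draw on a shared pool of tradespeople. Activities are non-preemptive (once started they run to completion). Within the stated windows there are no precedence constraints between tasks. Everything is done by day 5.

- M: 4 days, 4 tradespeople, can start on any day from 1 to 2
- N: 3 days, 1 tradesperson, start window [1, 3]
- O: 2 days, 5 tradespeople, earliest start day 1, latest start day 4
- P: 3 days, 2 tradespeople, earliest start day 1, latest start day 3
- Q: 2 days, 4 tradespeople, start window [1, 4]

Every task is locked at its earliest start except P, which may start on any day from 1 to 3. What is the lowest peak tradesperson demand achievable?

14

P@1: d1:16  d2:16  d3:7  d4:4  d5:0 → peak 16
P@2: d1:14  d2:16  d3:7  d4:6  d5:0 → peak 16
P@3: d1:14  d2:14  d3:7  d4:6  d5:2 → peak 14
Best is P@3, peak 14.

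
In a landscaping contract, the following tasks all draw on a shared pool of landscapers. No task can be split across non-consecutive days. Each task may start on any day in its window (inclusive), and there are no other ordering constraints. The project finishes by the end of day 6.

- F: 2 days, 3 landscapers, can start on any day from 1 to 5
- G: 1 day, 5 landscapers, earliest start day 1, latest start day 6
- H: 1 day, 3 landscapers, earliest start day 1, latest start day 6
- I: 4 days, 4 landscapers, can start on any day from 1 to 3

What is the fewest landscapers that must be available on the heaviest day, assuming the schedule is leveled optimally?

7

Early-start (F@1, G@1, H@1, I@1) gives peak 15: d1:15  d2:7  d3:4  d4:4  d5:0  d6:0.
Shift G→5, H→3.
Schedule F@1, G@5, H@3, I@1: d1:7  d2:7  d3:7  d4:4  d5:5  d6:0 — peak 7.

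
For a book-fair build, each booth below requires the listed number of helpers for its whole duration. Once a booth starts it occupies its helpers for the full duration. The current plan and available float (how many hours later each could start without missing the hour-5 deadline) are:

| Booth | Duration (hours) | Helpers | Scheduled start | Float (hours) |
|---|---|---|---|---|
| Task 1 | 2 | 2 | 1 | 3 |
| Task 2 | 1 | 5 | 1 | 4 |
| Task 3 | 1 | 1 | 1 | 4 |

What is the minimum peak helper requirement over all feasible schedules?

5

Early-start (Task 1@1, Task 2@1, Task 3@1) gives peak 8: h1:8  h2:2  h3:0  h4:0  h5:0.
Shift Task 2→3.
Schedule Task 1@1, Task 2@3, Task 3@1: h1:3  h2:2  h3:5  h4:0  h5:0 — peak 5.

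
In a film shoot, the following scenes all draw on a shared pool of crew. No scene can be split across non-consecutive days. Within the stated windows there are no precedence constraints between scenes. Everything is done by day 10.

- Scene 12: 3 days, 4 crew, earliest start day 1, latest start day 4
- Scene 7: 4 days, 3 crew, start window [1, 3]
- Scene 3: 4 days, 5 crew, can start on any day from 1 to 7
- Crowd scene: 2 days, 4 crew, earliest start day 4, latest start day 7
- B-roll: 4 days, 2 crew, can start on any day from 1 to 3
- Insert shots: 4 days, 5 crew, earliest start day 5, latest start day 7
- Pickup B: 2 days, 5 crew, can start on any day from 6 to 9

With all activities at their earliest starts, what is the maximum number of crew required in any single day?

14

Early-start schedule: Scene 12@1, Scene 7@1, Scene 3@1, Crowd scene@4, B-roll@1, Insert shots@5, Pickup B@6.
Load per day: day 1: 14, day 2: 14, day 3: 14, day 4: 14, day 5: 9, day 6: 10, day 7: 10, day 8: 5, day 9: 0, day 10: 0.
Peak is 14.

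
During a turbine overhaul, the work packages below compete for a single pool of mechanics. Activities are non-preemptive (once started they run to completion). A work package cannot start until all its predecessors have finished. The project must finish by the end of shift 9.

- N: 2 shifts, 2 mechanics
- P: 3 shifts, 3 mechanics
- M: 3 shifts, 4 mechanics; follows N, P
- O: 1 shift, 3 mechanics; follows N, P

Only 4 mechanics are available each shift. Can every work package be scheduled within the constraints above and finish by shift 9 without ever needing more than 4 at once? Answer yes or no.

yes

Schedule N@1, P@3, M@6, O@9: s1:2  s2:2  s3:3  s4:3  s5:3  s6:4  s7:4  s8:4  s9:3 — peak 4 ≤ 4.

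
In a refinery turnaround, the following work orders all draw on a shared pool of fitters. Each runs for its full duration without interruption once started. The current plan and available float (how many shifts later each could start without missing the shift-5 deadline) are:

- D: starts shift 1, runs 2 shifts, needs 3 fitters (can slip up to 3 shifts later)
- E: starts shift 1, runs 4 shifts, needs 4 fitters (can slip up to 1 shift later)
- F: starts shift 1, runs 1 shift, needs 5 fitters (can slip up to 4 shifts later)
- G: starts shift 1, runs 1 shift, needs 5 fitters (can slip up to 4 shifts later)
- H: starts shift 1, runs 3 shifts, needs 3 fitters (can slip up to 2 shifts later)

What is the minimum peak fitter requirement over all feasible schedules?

Early-start (D@1, E@1, F@1, G@1, H@1) gives peak 20: s1:20  s2:10  s3:7  s4:4  s5:0.
Shift F→4, G→5.
Schedule D@1, E@1, F@4, G@5, H@1: s1:10  s2:10  s3:7  s4:9  s5:5 — peak 10.

10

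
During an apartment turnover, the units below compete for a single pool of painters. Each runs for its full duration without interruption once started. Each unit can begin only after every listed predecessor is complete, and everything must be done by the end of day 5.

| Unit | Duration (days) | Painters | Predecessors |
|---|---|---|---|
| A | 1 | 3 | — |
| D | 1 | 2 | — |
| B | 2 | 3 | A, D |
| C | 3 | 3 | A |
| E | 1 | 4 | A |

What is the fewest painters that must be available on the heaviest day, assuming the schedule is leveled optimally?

6

Early-start (A@1, D@1, B@2, C@2, E@2) gives peak 10: d1:5  d2:10  d3:6  d4:3  d5:0.
Shift E→5.
Schedule A@1, D@1, B@2, C@2, E@5: d1:5  d2:6  d3:6  d4:3  d5:4 — peak 6.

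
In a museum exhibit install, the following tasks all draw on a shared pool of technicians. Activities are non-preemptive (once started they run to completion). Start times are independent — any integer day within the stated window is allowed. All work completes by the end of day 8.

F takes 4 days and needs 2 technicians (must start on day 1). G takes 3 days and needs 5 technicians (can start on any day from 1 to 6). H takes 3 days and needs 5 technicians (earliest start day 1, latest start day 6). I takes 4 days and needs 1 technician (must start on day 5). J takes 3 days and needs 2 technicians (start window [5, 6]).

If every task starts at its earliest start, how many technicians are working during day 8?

At early start, day 8 has: I.
Demand: 1 = 1.

1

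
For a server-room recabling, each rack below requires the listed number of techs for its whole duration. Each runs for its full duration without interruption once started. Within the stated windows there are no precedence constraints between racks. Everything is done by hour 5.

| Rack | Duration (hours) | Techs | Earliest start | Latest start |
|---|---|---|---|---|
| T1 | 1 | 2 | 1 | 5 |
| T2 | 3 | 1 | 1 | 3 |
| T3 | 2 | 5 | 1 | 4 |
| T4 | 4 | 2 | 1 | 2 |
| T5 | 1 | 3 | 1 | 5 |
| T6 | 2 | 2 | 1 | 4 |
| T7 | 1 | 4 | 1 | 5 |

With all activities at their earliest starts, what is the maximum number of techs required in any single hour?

Early-start schedule: T1@1, T2@1, T3@1, T4@1, T5@1, T6@1, T7@1.
Load per hour: hour 1: 19, hour 2: 10, hour 3: 3, hour 4: 2, hour 5: 0.
Peak is 19.

19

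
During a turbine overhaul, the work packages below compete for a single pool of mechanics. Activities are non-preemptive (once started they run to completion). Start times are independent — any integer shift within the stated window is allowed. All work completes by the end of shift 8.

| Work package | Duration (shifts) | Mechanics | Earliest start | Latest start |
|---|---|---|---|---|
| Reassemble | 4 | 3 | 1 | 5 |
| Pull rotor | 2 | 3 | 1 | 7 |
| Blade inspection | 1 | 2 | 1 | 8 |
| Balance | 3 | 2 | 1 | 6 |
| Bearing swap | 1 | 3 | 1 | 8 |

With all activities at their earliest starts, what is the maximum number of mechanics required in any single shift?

Early-start schedule: Reassemble@1, Pull rotor@1, Blade inspection@1, Balance@1, Bearing swap@1.
Load per shift: shift 1: 13, shift 2: 8, shift 3: 5, shift 4: 3, shift 5: 0, shift 6: 0, shift 7: 0, shift 8: 0.
Peak is 13.

13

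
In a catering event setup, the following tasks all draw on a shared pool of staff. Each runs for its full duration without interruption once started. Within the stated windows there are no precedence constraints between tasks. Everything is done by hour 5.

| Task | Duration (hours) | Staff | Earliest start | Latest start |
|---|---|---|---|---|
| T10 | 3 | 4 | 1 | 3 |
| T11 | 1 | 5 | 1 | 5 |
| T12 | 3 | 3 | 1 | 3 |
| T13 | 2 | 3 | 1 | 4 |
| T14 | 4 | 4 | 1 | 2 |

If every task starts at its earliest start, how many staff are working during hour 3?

At early start, hour 3 has: T10, T12, T14.
Demand: 4 + 3 + 4 = 11.

11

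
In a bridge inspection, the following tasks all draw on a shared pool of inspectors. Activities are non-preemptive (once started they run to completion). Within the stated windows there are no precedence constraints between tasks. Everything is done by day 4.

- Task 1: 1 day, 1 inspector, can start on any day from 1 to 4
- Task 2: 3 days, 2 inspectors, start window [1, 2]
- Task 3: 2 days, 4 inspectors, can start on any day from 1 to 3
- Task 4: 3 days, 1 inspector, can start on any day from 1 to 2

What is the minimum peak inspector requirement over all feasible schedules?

7

Early-start (Task 1@1, Task 2@1, Task 3@1, Task 4@1) gives peak 8: d1:8  d2:7  d3:3  d4:0.
Shift Task 4→2.
Schedule Task 1@1, Task 2@1, Task 3@1, Task 4@2: d1:7  d2:7  d3:3  d4:1 — peak 7.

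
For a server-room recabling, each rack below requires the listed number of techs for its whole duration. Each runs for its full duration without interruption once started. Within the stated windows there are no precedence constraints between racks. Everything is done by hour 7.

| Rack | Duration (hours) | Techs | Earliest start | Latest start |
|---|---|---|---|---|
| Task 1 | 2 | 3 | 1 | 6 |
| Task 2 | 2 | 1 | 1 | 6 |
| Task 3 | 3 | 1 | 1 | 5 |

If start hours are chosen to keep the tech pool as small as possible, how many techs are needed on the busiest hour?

3

Early-start (Task 1@1, Task 2@1, Task 3@1) gives peak 5: h1:5  h2:5  h3:1  h4:0  h5:0  h6:0  h7:0.
Shift Task 2→3, Task 3→3.
Schedule Task 1@1, Task 2@3, Task 3@3: h1:3  h2:3  h3:2  h4:2  h5:1  h6:0  h7:0 — peak 3.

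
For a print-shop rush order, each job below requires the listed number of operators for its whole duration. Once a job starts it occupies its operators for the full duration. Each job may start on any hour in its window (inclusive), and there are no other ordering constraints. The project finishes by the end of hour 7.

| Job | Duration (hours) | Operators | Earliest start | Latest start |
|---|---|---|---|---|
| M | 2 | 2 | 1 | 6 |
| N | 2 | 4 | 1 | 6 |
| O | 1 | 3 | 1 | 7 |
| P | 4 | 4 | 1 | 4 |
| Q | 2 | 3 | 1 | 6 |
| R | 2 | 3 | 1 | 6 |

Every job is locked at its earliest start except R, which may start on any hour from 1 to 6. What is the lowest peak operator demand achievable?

R@1: h1:19  h2:16  h3:4  h4:4  h5:0  h6:0  h7:0 → peak 19
R@2: h1:16  h2:16  h3:7  h4:4  h5:0  h6:0  h7:0 → peak 16
R@3: h1:16  h2:13  h3:7  h4:7  h5:0  h6:0  h7:0 → peak 16
R@4: h1:16  h2:13  h3:4  h4:7  h5:3  h6:0  h7:0 → peak 16
R@5: h1:16  h2:13  h3:4  h4:4  h5:3  h6:3  h7:0 → peak 16
R@6: h1:16  h2:13  h3:4  h4:4  h5:0  h6:3  h7:3 → peak 16
Best is R@2, peak 16.

16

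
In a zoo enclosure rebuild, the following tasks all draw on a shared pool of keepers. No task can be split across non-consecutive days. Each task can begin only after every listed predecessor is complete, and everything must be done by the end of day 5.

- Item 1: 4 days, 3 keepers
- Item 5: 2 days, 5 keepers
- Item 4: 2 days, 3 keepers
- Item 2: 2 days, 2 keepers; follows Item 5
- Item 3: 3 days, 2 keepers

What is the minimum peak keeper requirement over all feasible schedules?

10

Early-start (Item 1@1, Item 5@1, Item 4@1, Item 2@3, Item 3@1) gives peak 13: d1:13  d2:13  d3:7  d4:5  d5:0.
Shift Item 4→3.
Schedule Item 1@1, Item 5@1, Item 4@3, Item 2@3, Item 3@1: d1:10  d2:10  d3:10  d4:8  d5:0 — peak 10.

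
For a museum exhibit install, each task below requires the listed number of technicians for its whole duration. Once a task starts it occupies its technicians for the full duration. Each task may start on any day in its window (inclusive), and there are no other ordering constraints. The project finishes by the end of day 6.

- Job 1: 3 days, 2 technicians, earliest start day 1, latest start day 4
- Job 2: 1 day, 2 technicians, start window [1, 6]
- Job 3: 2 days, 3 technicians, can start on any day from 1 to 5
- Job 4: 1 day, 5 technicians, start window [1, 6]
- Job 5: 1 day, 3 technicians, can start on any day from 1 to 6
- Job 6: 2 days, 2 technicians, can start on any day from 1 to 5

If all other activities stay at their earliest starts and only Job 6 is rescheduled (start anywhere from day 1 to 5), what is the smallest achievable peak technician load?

15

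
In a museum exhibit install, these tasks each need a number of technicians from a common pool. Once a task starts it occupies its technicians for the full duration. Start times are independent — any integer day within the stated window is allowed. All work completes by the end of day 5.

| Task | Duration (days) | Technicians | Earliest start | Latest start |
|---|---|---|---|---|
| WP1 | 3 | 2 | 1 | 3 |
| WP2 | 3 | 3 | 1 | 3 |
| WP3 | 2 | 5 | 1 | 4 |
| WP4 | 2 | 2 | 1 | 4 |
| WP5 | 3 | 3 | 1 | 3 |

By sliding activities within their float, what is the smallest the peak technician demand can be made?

Early-start (WP1@1, WP2@1, WP3@1, WP4@1, WP5@1) gives peak 15: d1:15  d2:15  d3:8  d4:0  d5:0.
Shift WP3→4, WP5→3.
Schedule WP1@1, WP2@1, WP3@4, WP4@1, WP5@3: d1:7  d2:7  d3:8  d4:8  d5:8 — peak 8.
Total technician-days = 38 over 5 days ⇒ peak ≥ ⌈38/5⌉ = 8, so 8 is optimal.

8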